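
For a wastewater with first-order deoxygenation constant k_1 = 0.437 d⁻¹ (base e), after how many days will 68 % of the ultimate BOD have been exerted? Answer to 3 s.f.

y/L₀ = 1 − e^(−k_1 t) = 0.68 ⇒ e^(−k_1 t) = 0.320
t = −ln(0.320) / 0.437 = 1.139 / 0.437 = 2.607 d.

t ≈ 2.61 d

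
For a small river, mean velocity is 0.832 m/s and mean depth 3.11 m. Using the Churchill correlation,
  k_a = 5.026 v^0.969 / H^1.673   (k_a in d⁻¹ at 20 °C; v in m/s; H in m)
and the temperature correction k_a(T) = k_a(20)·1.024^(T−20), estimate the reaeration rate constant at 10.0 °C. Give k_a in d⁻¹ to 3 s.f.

k_a(20) = 5.026 × 0.832^0.969 / 3.11^1.673 = 5.026 × 0.8368 / 6.674 = 0.6301 d⁻¹.
k_a(10.0) = 0.6301 × 1.024^(10.0−20) = 0.6301 × 0.7889 = 0.4971 d⁻¹.

k_a ≈ 0.497 d⁻¹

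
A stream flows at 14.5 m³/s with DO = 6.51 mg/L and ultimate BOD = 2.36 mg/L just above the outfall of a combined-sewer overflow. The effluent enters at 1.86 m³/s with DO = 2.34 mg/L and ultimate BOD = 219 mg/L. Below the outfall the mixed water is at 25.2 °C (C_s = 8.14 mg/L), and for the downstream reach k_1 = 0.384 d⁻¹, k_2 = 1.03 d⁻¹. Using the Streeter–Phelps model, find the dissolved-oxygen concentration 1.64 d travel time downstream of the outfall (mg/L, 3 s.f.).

DO ≈ 2.17 mg/L

Mixed DO = (14.5×6.51 + 1.86×2.34)/(14.5+1.86) = 98.75/16.36 = 6.036 mg/L.
Mixed L₀ = (14.5×2.36 + 1.86×219)/(16.36) = 441.6/16.36 = 26.99 mg/L.
Initial deficit D₀ = C_s − DO₀ = 8.14 − 6.036 = 2.104 mg/L.
D(1.64) = [0.384×26.99/(1.03−0.384)](e^(−0.384×1.64) − e^(−1.03×1.64)) + 2.104 e^(−1.03×1.64)
= 16.04 × (0.5327 − 0.1847) + 2.104 × 0.1847 = 5.973 mg/L.
DO = 8.14 − 5.973 = 2.167 mg/L.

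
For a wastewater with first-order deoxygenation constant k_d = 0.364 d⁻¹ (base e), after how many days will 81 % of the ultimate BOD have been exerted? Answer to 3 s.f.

t ≈ 4.56 d

y/L₀ = 1 − e^(−k_d t) = 0.81 ⇒ e^(−k_d t) = 0.190
t = −ln(0.190) / 0.364 = 1.661 / 0.364 = 4.562 d.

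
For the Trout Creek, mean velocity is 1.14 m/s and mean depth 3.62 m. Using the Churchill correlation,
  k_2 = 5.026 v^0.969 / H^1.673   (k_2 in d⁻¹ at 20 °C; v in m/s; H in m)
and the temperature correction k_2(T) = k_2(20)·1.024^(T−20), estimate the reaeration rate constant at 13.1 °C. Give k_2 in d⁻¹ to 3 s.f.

k_2(20) = 5.026 × 1.14^0.969 / 3.62^1.673 = 5.026 × 1.135 / 8.604 = 0.6632 d⁻¹.
k_2(13.1) = 0.6632 × 1.024^(13.1−20) = 0.6632 × 0.8490 = 0.5631 d⁻¹.

k_2 ≈ 0.563 d⁻¹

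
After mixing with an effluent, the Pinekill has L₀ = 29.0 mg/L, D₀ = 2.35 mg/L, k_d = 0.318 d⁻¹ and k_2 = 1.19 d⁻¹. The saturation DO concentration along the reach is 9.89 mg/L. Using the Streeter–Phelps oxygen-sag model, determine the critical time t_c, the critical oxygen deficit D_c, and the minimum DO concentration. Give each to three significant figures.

With k_2/k_d = 3.742 and 1 − D₀(k_2−k_d)/(k_d L₀) = 0.7778,
t_c = ln(3.742 × 0.7778) / (1.19 − 0.318) = ln(2.911) / 0.8720 = 1.068/0.8720 = 1.225 d.
D_c = (k_d/k_2) L₀ e^(−k_d t_c) = (0.318/1.19) × 29.0 × e^(−0.318×1.225) = 0.2672 × 29.0 × 0.6773 = 5.249 mg/L.
Minimum DO = C_s − D_c = 9.89 − 5.249 = 4.641 mg/L.

t_c ≈ 1.23 d; D_c ≈ 5.25 mg/L; min DO ≈ 4.64 mg/L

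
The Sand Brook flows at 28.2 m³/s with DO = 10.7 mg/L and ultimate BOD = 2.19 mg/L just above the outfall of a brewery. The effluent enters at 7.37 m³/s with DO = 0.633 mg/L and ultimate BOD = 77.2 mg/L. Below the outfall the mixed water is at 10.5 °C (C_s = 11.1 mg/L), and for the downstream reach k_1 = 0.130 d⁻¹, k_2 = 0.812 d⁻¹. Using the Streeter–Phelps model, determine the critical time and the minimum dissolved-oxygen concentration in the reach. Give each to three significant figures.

Mixed DO = (28.2×10.7 + 7.37×0.633)/(28.2+7.37) = 306.4/35.57 = 8.614 mg/L.
Mixed L₀ = (28.2×2.19 + 7.37×77.2)/(35.57) = 630.7/35.57 = 17.73 mg/L.
Initial deficit D₀ = C_s − DO₀ = 11.1 − 8.614 = 2.486 mg/L.
t_c = (1/0.6820) ln[(0.812/0.130)(1 − 2.486×0.6820/(0.130×17.73))] = 1.466 × ln(1.652) = 0.7363 d.
D_c = (0.130/0.812) × 17.73 × e^(−0.130×0.7363) = 0.1601 × 17.73 × 0.9087 = 2.580 mg/L.
Minimum DO = 11.1 − 2.580 = 8.520 mg/L.

t_c ≈ 0.736 d; minimum DO ≈ 8.52 mg/L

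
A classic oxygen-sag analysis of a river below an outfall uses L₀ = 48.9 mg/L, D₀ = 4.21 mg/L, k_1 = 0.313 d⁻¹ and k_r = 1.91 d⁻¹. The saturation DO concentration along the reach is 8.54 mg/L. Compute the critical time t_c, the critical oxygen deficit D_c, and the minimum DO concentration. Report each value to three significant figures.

t_c ≈ 0.770 d; D_c ≈ 6.30 mg/L; min DO ≈ 2.24 mg/L

t_c = [1/(k_r−k_1)] ln[(k_r/k_1)(1 − D₀(k_r−k_1)/(k_1 L₀))]
= [1/(1.91−0.313)] ln[(1.91/0.313)(1 − 4.21×1.597/(0.313×48.9))]
= (1/1.597) ln[6.102 × 0.5607] = 0.6262 × ln(3.422) = 0.6262 × 1.230 = 0.7703 d.
L(t_c) = L₀ e^(−k_1 t_c) = 48.9 × 0.7858 = 38.42 mg/L, and at the critical point k_r D_c = k_1 L, so D_c = (0.313/1.91) × 38.42 = 6.297 mg/L.
Minimum DO = C_s − D_c = 8.54 − 6.297 = 2.243 mg/L.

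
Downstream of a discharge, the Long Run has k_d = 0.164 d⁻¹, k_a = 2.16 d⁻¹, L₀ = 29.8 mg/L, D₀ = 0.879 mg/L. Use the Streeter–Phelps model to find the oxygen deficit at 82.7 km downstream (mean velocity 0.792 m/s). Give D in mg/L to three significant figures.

Travel time t = x/v = 82.7 km / (0.792 m/s) = 82700 m / 0.792 m/s = 104400 s = 1.209 d.
k_d L₀/(k_a−k_d) = 0.164×29.8/(2.16−0.164) = 4.887/1.996 = 2.448 mg/L.
e^(−k_d t) = e^(−0.164×1.209) = 0.8202; e^(−k_a t) = e^(−2.16×1.209) = 0.07350.
D = 2.448 × (0.8202 − 0.07350) + 0.879 × 0.07350 = 1.828 + 0.06461 = 1.893 mg/L.

D ≈ 1.89 mg/L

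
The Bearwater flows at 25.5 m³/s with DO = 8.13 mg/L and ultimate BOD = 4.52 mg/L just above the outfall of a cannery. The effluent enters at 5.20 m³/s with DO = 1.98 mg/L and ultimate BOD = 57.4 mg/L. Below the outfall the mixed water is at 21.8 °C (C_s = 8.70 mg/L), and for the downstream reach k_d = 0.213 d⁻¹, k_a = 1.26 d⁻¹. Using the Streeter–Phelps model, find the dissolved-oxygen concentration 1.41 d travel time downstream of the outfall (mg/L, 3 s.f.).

DO ≈ 6.86 mg/L

Mixed DO = (25.5×8.13 + 5.20×1.98)/(25.5+5.20) = 217.6/30.70 = 7.088 mg/L.
Mixed L₀ = (25.5×4.52 + 5.20×57.4)/(30.70) = 413.7/30.70 = 13.48 mg/L.
Initial deficit D₀ = C_s − DO₀ = 8.70 − 7.088 = 1.612 mg/L.
D(1.41) = [0.213×13.48/(1.26−0.213)](e^(−0.213×1.41) − e^(−1.26×1.41)) + 1.612 e^(−1.26×1.41)
= 2.742 × (0.7406 − 0.1692) + 1.612 × 0.1692 = 1.839 mg/L.
DO = 8.70 − 1.839 = 6.861 mg/L.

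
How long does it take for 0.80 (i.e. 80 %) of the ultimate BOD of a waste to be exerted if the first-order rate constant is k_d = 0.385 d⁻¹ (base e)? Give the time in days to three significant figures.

t ≈ 4.18 d

y/L₀ = 1 − e^(−k_d t) = 0.80 ⇒ e^(−k_d t) = 0.200
t = −ln(0.200) / 0.385 = 1.609 / 0.385 = 4.180 d.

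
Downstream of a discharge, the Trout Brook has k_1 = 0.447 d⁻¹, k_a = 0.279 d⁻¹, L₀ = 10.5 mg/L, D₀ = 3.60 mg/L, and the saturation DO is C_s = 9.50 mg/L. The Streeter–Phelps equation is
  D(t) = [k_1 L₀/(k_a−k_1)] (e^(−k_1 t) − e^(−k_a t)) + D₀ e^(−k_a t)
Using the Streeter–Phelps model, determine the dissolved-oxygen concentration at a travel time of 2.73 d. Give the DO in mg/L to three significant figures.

DO ≈ 3.02 mg/L

k_1 L₀/(k_a−k_1) = 0.447×10.5/(0.279−0.447) = 4.694/-0.1680 = -27.94 mg/L.
e^(−k_1 t) = e^(−0.447×2.730) = 0.2951; e^(−k_a t) = e^(−0.279×2.730) = 0.4669.
D = -27.94 × (0.2951 − 0.4669) + 3.60 × 0.4669 = 4.798 + 1.681 = 6.479 mg/L.
DO = C_s − D = 9.50 − 6.479 = 3.021 mg/L.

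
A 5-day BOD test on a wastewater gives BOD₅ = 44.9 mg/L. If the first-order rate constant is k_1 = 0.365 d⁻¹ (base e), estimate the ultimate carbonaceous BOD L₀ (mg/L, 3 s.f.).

L₀ ≈ 53.5 mg/L

BOD₅ = L₀(1 − e^(−5k_1)) ⇒ L₀ = BOD₅ / (1 − e^(−5×0.365))
= 44.9 / (1 − 0.1612) = 44.9 / 0.8388 = 53.53 mg/L.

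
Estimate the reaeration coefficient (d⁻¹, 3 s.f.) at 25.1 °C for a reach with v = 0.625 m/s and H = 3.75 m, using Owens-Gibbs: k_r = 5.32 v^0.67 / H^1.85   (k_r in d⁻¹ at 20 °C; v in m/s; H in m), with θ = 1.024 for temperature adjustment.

k_r ≈ 0.380 d⁻¹

k_r(20) = 5.32 × 0.625^0.67 / 3.75^1.85 = 5.32 × 0.7299 / 11.53 = 0.3367 d⁻¹.
k_r(25.1) = 0.3367 × 1.024^(25.1−20) = 0.3367 × 1.129 = 0.3799 d⁻¹.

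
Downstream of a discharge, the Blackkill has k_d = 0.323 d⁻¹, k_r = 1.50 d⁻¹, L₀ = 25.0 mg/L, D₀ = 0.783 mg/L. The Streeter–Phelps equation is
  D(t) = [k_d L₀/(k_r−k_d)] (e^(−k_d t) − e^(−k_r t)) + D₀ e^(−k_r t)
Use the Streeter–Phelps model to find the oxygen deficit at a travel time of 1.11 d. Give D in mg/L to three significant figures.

D ≈ 3.64 mg/L

k_d L₀/(k_r−k_d) = 0.323×25.0/(1.50−0.323) = 8.075/1.177 = 6.861 mg/L.
e^(−k_d t) = e^(−0.323×1.110) = 0.6987; e^(−k_r t) = e^(−1.50×1.110) = 0.1892.
D = 6.861 × (0.6987 − 0.1892) + 0.783 × 0.1892 = 3.496 + 0.1481 = 3.644 mg/L.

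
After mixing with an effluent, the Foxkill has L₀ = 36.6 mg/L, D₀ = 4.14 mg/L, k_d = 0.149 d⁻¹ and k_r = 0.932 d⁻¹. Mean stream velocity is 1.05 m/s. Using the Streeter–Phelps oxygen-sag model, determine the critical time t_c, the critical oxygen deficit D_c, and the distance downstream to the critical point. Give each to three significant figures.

t_c ≈ 1.19 d; D_c ≈ 4.90 mg/L; x_c ≈ 108 km

With k_r/k_d = 6.255 and 1 − D₀(k_r−k_d)/(k_d L₀) = 0.4056,
t_c = ln(6.255 × 0.4056) / (0.932 − 0.149) = ln(2.537) / 0.7830 = 0.9309/0.7830 = 1.189 d.
L(t_c) = L₀ e^(−k_d t_c) = 36.6 × 0.8377 = 30.66 mg/L, and at the critical point k_r D_c = k_d L, so D_c = (0.149/0.932) × 30.66 = 4.901 mg/L.
x_c = v t_c = 1.05 m/s × 1.189 d × 86400 s/d = 107900 m ≈ 108 km.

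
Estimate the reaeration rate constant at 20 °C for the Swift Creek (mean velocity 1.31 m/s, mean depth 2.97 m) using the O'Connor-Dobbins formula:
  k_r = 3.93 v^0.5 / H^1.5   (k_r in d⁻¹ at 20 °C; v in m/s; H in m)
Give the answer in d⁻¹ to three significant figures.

k_r = 3.93 × 1.31^0.5 / 2.97^1.5 = 3.93 × 1.145 / 5.118 = 0.8788 d⁻¹.

k_r ≈ 0.879 d⁻¹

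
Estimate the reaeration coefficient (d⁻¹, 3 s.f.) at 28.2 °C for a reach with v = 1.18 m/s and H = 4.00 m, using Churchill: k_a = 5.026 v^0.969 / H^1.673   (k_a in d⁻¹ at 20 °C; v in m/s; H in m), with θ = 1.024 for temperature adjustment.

k_a(20) = 5.026 × 1.18^0.969 / 4.00^1.673 = 5.026 × 1.174 / 10.17 = 0.5803 d⁻¹.
k_a(28.2) = 0.5803 × 1.024^(28.2−20) = 0.5803 × 1.215 = 0.7048 d⁻¹.

k_a ≈ 0.705 d⁻¹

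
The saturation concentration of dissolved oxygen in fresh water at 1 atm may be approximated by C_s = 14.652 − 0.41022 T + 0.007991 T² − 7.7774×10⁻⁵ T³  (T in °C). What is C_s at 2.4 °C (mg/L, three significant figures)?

C_s = 14.652 − 0.41022×2.4 + 0.007991×2.4² − 7.7774×10⁻⁵×2.4³ = 13.71 mg/L.

C_s ≈ 13.7 mg/L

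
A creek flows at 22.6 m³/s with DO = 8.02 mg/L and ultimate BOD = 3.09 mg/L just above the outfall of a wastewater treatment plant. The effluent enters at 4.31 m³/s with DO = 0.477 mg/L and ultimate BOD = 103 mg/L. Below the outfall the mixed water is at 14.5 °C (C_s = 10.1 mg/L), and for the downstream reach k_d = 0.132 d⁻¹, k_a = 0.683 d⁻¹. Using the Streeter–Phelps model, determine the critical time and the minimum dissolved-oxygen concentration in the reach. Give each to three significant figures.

Mixed DO = (22.6×8.02 + 4.31×0.477)/(22.6+4.31) = 183.3/26.91 = 6.812 mg/L.
Mixed L₀ = (22.6×3.09 + 4.31×103)/(26.91) = 513.8/26.91 = 19.09 mg/L.
Initial deficit D₀ = C_s − DO₀ = 10.1 − 6.812 = 3.288 mg/L.
t_c = (1/0.5510) ln[(0.683/0.132)(1 − 3.288×0.5510/(0.132×19.09))] = 1.815 × ln(1.454) = 0.6799 d.
D_c = (0.132/0.683) × 19.09 × e^(−0.132×0.6799) = 0.1933 × 19.09 × 0.9142 = 3.373 mg/L.
Minimum DO = 10.1 − 3.373 = 6.727 mg/L.

t_c ≈ 0.680 d; minimum DO ≈ 6.73 mg/L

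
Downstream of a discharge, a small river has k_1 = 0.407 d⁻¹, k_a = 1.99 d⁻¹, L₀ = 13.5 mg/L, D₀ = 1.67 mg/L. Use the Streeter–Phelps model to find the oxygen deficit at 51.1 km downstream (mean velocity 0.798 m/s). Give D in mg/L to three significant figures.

D ≈ 2.16 mg/L

Travel time t = x/v = 51.1 km / (0.798 m/s) = 51100 m / 0.798 m/s = 64040 s = 0.7411 d.
k_1 L₀/(k_a−k_1) = 0.407×13.5/(1.99−0.407) = 5.494/1.583 = 3.471 mg/L.
e^(−k_1 t) = e^(−0.407×0.7411) = 0.7396; e^(−k_a t) = e^(−1.99×0.7411) = 0.2288.
D = 3.471 × (0.7396 − 0.2288) + 1.67 × 0.2288 = 1.773 + 0.3821 = 2.155 mg/L.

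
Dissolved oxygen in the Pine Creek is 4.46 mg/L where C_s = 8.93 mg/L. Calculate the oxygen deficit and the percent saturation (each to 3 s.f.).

D ≈ 4.47 mg/L; 49.9 % saturation

D = C_s − C = 8.93 − 4.46 = 4.47 mg/L.
% saturation = 4.46/8.93 × 100 = 49.9 %.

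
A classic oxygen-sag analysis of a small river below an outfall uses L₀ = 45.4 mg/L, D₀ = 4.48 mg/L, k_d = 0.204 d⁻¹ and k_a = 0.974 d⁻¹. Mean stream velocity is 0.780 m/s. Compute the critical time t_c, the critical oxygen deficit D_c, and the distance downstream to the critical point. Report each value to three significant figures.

With k_a/k_d = 4.775 and 1 − D₀(k_a−k_d)/(k_d L₀) = 0.6275,
t_c = ln(4.775 × 0.6275) / (0.974 − 0.204) = ln(2.996) / 0.7700 = 1.097/0.7700 = 1.425 d.
D_c = (k_d/k_a) L₀ e^(−k_d t_c) = (0.204/0.974) × 45.4 × e^(−0.204×1.425) = 0.2094 × 45.4 × 0.7477 = 7.110 mg/L.
x_c = v t_c = 0.780 m/s × 1.425 d × 86400 s/d = 96040 m ≈ 96.0 km.

t_c ≈ 1.43 d; D_c ≈ 7.11 mg/L; x_c ≈ 96.0 km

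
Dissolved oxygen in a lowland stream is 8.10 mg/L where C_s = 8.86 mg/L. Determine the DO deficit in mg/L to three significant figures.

D ≈ 0.760 mg/L

D = C_s − C = 8.86 − 8.10 = 0.760 mg/L.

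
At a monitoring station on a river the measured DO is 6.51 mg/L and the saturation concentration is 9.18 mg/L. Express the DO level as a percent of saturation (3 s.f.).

% saturation = C/C_s × 100 = 6.51/9.18 × 100 = 70.9 %.

70.9 % saturation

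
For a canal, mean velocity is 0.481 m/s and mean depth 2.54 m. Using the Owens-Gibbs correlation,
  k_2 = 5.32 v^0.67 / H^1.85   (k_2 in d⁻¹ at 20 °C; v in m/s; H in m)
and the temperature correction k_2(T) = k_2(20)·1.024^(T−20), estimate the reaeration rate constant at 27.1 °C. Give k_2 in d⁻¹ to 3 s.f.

k_2(20) = 5.32 × 0.481^0.67 / 2.54^1.85 = 5.32 × 0.6124 / 5.610 = 0.5808 d⁻¹.
k_2(27.1) = 0.5808 × 1.024^(27.1−20) = 0.5808 × 1.183 = 0.6873 d⁻¹.

k_2 ≈ 0.687 d⁻¹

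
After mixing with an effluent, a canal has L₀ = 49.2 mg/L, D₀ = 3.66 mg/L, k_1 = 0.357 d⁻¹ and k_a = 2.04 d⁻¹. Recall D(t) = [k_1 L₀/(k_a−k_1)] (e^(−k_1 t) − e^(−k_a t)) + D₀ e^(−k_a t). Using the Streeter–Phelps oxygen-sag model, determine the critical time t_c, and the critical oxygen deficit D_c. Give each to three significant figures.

t_c = [1/(k_a−k_1)] ln[(k_a/k_1)(1 − D₀(k_a−k_1)/(k_1 L₀))]
= [1/(2.04−0.357)] ln[(2.04/0.357)(1 − 3.66×1.683/(0.357×49.2))]
= (1/1.683) ln[5.714 × 0.6493] = 0.5942 × ln(3.710) = 0.5942 × 1.311 = 0.7790 d.
L(t_c) = L₀ e^(−k_1 t_c) = 49.2 × 0.7572 = 37.25 mg/L, and at the critical point k_a D_c = k_1 L, so D_c = (0.357/2.04) × 37.25 = 6.520 mg/L.

t_c ≈ 0.779 d; D_c ≈ 6.52 mg/L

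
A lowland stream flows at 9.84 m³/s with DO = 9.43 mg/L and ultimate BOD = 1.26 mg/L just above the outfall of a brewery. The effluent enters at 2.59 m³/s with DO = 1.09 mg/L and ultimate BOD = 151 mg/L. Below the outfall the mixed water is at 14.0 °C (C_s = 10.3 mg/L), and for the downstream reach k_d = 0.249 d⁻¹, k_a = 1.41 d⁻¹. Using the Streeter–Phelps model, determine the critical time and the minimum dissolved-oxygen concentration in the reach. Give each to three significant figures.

Mixed DO = (9.84×9.43 + 2.59×1.09)/(9.84+2.59) = 95.61/12.43 = 7.692 mg/L.
Mixed L₀ = (9.84×1.26 + 2.59×151)/(12.43) = 403.5/12.43 = 32.46 mg/L.
Initial deficit D₀ = C_s − DO₀ = 10.3 − 7.692 = 2.608 mg/L.
t_c = (1/1.161) ln[(1.41/0.249)(1 − 2.608×1.161/(0.249×32.46))] = 0.8613 × ln(3.542) = 1.089 d.
D_c = (0.249/1.41) × 32.46 × e^(−0.249×1.089) = 0.1766 × 32.46 × 0.7625 = 4.371 mg/L.
Minimum DO = 10.3 − 4.371 = 5.929 mg/L.

t_c ≈ 1.09 d; minimum DO ≈ 5.93 mg/L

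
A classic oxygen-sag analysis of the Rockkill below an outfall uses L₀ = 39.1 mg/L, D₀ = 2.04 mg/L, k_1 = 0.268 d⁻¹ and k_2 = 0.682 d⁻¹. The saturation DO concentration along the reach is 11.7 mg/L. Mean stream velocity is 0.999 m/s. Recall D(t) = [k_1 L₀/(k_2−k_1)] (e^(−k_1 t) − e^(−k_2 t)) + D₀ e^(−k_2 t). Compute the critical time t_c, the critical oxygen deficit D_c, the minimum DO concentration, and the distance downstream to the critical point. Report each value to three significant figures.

At the critical point dD/dt = 0, so k_1 L₀ e^(−k_1 t) = k_2 D. Substituting D(t) from the Streeter–Phelps equation and solving for t gives
t_c = ln[(k_2/k_1)(1 − D₀(k_2−k_1)/(k_1 L₀))] / (k_2−k_1).
Here k_2−k_1 = 0.4140 d⁻¹ and 1 − D₀(k_2−k_1)/(k_1 L₀) = 1 − 2.04×0.4140/(0.268×39.1) = 0.9194, so
t_c = ln(2.545 × 0.9194) / 0.4140 = 0.8500 / 0.4140 = 2.053 d.
D_c = (k_1/k_2) L₀ e^(−k_1 t_c) = (0.268/0.682) × 39.1 × e^(−0.268×2.053) = 0.3930 × 39.1 × 0.5768 = 8.863 mg/L.
Minimum DO = C_s − D_c = 11.7 − 8.863 = 2.837 mg/L.
x_c = v t_c = 0.999 m/s × 2.053 d × 86400 s/d = 177200 m ≈ 177 km.

t_c ≈ 2.05 d; D_c ≈ 8.86 mg/L; min DO ≈ 2.84 mg/L; x_c ≈ 177 km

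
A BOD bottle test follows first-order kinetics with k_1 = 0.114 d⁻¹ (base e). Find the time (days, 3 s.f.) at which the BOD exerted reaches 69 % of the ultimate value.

y/L₀ = 1 − e^(−k_1 t) = 0.69 ⇒ e^(−k_1 t) = 0.310
t = −ln(0.310) / 0.114 = 1.171 / 0.114 = 10.27 d.

t ≈ 10.3 d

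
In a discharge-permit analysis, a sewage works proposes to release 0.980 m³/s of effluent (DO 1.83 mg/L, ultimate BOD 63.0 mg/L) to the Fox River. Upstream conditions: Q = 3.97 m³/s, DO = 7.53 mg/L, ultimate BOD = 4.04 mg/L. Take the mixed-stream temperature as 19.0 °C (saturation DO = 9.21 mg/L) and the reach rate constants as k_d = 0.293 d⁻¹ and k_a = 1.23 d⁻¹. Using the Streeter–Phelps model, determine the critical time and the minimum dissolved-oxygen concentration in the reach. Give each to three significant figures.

Mixed DO = (3.97×7.53 + 0.980×1.83)/(3.97+0.980) = 31.69/4.950 = 6.402 mg/L.
Mixed L₀ = (3.97×4.04 + 0.980×63.0)/(4.950) = 77.78/4.950 = 15.71 mg/L.
Initial deficit D₀ = C_s − DO₀ = 9.21 − 6.402 = 2.808 mg/L.
t_c = (1/0.9370) ln[(1.23/0.293)(1 − 2.808×0.9370/(0.293×15.71))] = 1.067 × ln(1.798) = 0.6264 d.
D_c = (0.293/1.23) × 15.71 × e^(−0.293×0.6264) = 0.2382 × 15.71 × 0.8323 = 3.115 mg/L.
Minimum DO = 9.21 − 3.115 = 6.095 mg/L.

t_c ≈ 0.626 d; minimum DO ≈ 6.09 mg/L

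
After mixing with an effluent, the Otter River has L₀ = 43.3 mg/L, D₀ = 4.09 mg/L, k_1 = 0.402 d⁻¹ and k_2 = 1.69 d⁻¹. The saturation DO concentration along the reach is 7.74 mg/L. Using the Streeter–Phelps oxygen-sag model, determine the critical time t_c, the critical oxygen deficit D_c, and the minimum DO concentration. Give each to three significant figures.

t_c ≈ 0.835 d; D_c ≈ 7.36 mg/L; min DO ≈ 0.377 mg/L

At the critical point dD/dt = 0, so k_1 L₀ e^(−k_1 t) = k_2 D. Substituting D(t) from the Streeter–Phelps equation and solving for t gives
t_c = ln[(k_2/k_1)(1 − D₀(k_2−k_1)/(k_1 L₀))] / (k_2−k_1).
Here k_2−k_1 = 1.288 d⁻¹ and 1 − D₀(k_2−k_1)/(k_1 L₀) = 1 − 4.09×1.288/(0.402×43.3) = 0.6974, so
t_c = ln(4.204 × 0.6974) / 1.288 = 1.076 / 1.288 = 0.8351 d.
L(t_c) = L₀ e^(−k_1 t_c) = 43.3 × 0.7148 = 30.95 mg/L, and at the critical point k_2 D_c = k_1 L, so D_c = (0.402/1.69) × 30.95 = 7.363 mg/L.
Minimum DO = C_s − D_c = 7.74 − 7.363 = 0.3774 mg/L.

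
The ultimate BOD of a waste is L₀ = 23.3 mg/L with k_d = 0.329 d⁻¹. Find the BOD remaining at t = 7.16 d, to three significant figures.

L_t = L₀ e^(−k_d t) = 23.3 × e^(−0.329×7.16) = 23.3 × 0.09483 = 2.210 mg/L.

L ≈ 2.21 mg/L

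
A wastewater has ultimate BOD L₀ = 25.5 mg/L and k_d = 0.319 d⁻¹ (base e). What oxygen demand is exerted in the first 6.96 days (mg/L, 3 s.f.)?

y_t = L₀(1 − e^(−k_d t)) = 25.5 × (1 − e^(−0.319×6.96))
= 25.5 × (1 − 0.1086) = 25.5 × 0.8914 = 22.73 mg/L.

y ≈ 22.7 mg/L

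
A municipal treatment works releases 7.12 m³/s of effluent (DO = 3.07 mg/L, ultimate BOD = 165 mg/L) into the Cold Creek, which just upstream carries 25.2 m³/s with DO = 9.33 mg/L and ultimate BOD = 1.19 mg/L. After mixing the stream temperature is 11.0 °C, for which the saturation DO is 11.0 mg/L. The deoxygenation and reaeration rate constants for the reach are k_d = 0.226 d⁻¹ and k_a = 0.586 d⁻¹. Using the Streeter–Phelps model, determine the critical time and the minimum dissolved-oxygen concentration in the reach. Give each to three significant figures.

Mixed DO = (25.2×9.33 + 7.12×3.07)/(25.2+7.12) = 257.0/32.32 = 7.951 mg/L.
Mixed L₀ = (25.2×1.19 + 7.12×165)/(32.32) = 1205/32.32 = 37.28 mg/L.
Initial deficit D₀ = C_s − DO₀ = 11.0 − 7.951 = 3.049 mg/L.
t_c = (1/0.3600) ln[(0.586/0.226)(1 − 3.049×0.3600/(0.226×37.28))] = 2.778 × ln(2.255) = 2.259 d.
D_c = (0.226/0.586) × 37.28 × e^(−0.226×2.259) = 0.3857 × 37.28 × 0.6002 = 8.629 mg/L.
Minimum DO = 11.0 − 8.629 = 2.371 mg/L.

t_c ≈ 2.26 d; minimum DO ≈ 2.37 mg/L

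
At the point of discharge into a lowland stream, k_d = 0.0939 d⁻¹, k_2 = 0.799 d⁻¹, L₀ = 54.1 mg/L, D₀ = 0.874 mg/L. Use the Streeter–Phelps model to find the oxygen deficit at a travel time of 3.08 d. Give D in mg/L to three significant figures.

k_d L₀/(k_2−k_d) = 0.0939×54.1/(0.799−0.0939) = 5.080/0.7051 = 7.205 mg/L.
e^(−k_d t) = e^(−0.0939×3.080) = 0.7489; e^(−k_2 t) = e^(−0.799×3.080) = 0.08536.
D = 7.205 × (0.7489 − 0.08536) + 0.874 × 0.08536 = 4.780 + 0.07460 = 4.855 mg/L.

D ≈ 4.85 mg/L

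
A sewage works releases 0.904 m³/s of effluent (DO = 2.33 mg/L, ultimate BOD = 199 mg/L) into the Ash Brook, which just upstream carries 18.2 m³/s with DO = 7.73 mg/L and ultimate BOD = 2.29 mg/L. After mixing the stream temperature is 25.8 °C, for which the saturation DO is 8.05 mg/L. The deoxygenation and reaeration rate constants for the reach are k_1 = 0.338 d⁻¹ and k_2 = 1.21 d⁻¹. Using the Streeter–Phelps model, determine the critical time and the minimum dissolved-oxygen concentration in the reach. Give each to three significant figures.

t_c ≈ 1.31 d; minimum DO ≈ 5.97 mg/L

Mixed DO = (18.2×7.73 + 0.904×2.33)/(18.2+0.904) = 142.8/19.10 = 7.474 mg/L.
Mixed L₀ = (18.2×2.29 + 0.904×199)/(19.10) = 221.6/19.10 = 11.60 mg/L.
Initial deficit D₀ = C_s − DO₀ = 8.05 − 7.474 = 0.5755 mg/L.
t_c = (1/0.8720) ln[(1.21/0.338)(1 − 0.5755×0.8720/(0.338×11.60))] = 1.147 × ln(3.122) = 1.305 d.
D_c = (0.338/1.21) × 11.60 × e^(−0.338×1.305) = 0.2793 × 11.60 × 0.6432 = 2.084 mg/L.
Minimum DO = 8.05 − 2.084 = 5.966 mg/L.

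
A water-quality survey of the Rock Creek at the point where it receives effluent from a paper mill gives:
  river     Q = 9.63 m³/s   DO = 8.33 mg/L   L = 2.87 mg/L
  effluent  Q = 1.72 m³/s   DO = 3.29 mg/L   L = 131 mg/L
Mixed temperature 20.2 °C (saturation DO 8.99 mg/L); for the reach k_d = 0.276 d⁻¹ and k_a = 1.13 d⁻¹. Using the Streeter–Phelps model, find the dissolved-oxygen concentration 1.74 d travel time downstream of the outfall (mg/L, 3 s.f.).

DO ≈ 5.34 mg/L

Mixed DO = (9.63×8.33 + 1.72×3.29)/(9.63+1.72) = 85.88/11.35 = 7.566 mg/L.
Mixed L₀ = (9.63×2.87 + 1.72×131)/(11.35) = 253.0/11.35 = 22.29 mg/L.
Initial deficit D₀ = C_s − DO₀ = 8.99 − 7.566 = 1.424 mg/L.
D(1.74) = [0.276×22.29/(1.13−0.276)](e^(−0.276×1.74) − e^(−1.13×1.74)) + 1.424 e^(−1.13×1.74)
= 7.203 × (0.6186 − 0.1400) + 1.424 × 0.1400 = 3.647 mg/L.
DO = 8.99 − 3.647 = 5.343 mg/L.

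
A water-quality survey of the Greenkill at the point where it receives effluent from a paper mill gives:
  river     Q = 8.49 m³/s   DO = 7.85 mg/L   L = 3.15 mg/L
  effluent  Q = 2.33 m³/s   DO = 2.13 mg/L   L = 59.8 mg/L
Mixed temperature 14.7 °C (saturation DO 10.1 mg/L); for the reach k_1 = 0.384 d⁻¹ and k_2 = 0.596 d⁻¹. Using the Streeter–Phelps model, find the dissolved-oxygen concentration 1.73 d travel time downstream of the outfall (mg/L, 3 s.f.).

Mixed DO = (8.49×7.85 + 2.33×2.13)/(8.49+2.33) = 71.61/10.82 = 6.618 mg/L.
Mixed L₀ = (8.49×3.15 + 2.33×59.8)/(10.82) = 166.1/10.82 = 15.35 mg/L.
Initial deficit D₀ = C_s − DO₀ = 10.1 − 6.618 = 3.482 mg/L.
D(1.73) = [0.384×15.35/(0.596−0.384)](e^(−0.384×1.73) − e^(−0.596×1.73)) + 3.482 e^(−0.596×1.73)
= 27.80 × (0.5146 − 0.3566) + 3.482 × 0.3566 = 5.634 mg/L.
DO = 10.1 − 5.634 = 4.466 mg/L.

DO ≈ 4.47 mg/L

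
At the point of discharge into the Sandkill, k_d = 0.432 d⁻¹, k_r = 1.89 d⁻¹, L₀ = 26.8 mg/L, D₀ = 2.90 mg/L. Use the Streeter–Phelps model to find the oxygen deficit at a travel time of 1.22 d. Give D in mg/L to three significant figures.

k_d L₀/(k_r−k_d) = 0.432×26.8/(1.89−0.432) = 11.58/1.458 = 7.941 mg/L.
e^(−k_d t) = e^(−0.432×1.220) = 0.5903; e^(−k_r t) = e^(−1.89×1.220) = 0.09968.
D = 7.941 × (0.5903 − 0.09968) + 2.90 × 0.09968 = 3.896 + 0.2891 = 4.185 mg/L.

D ≈ 4.19 mg/L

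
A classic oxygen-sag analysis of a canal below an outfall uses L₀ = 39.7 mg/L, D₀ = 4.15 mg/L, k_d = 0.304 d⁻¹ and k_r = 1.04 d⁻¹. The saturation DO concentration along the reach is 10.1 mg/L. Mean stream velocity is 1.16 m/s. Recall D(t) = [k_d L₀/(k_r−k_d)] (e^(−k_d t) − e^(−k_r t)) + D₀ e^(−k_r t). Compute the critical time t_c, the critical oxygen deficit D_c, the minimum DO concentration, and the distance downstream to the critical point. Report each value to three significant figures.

t_c ≈ 1.27 d; D_c ≈ 7.88 mg/L; min DO ≈ 2.22 mg/L; x_c ≈ 128 km

At the critical point dD/dt = 0, so k_d L₀ e^(−k_d t) = k_r D. Substituting D(t) from the Streeter–Phelps equation and solving for t gives
t_c = ln[(k_r/k_d)(1 − D₀(k_r−k_d)/(k_d L₀))] / (k_r−k_d).
Here k_r−k_d = 0.7360 d⁻¹ and 1 − D₀(k_r−k_d)/(k_d L₀) = 1 − 4.15×0.7360/(0.304×39.7) = 0.7469, so
t_c = ln(3.421 × 0.7469) / 0.7360 = 0.9381 / 0.7360 = 1.275 d.
D_c = (k_d/k_r) L₀ e^(−k_d t_c) = (0.304/1.04) × 39.7 × e^(−0.304×1.275) = 0.2923 × 39.7 × 0.6788 = 7.877 mg/L.
Minimum DO = C_s − D_c = 10.1 − 7.877 = 2.223 mg/L.
x_c = v t_c = 1.16 m/s × 1.275 d × 86400 s/d = 127800 m ≈ 128 km.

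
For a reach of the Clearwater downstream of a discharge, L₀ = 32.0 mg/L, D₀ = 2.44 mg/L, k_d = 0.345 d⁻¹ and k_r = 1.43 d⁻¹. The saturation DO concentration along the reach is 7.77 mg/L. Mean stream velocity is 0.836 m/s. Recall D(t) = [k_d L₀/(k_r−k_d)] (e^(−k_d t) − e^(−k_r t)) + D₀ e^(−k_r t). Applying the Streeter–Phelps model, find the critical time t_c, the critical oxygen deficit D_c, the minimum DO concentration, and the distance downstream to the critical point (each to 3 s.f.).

t_c ≈ 1.06 d; D_c ≈ 5.36 mg/L; min DO ≈ 2.41 mg/L; x_c ≈ 76.4 km

With k_r/k_d = 4.145 and 1 − D₀(k_r−k_d)/(k_d L₀) = 0.7602,
t_c = ln(4.145 × 0.7602) / (1.43 − 0.345) = ln(3.151) / 1.085 = 1.148/1.085 = 1.058 d.
L(t_c) = L₀ e^(−k_d t_c) = 32.0 × 0.6942 = 22.22 mg/L, and at the critical point k_r D_c = k_d L, so D_c = (0.345/1.43) × 22.22 = 5.360 mg/L.
Minimum DO = C_s − D_c = 7.77 − 5.360 = 2.410 mg/L.
x_c = v t_c = 0.836 m/s × 1.058 d × 86400 s/d = 76410 m ≈ 76.4 km.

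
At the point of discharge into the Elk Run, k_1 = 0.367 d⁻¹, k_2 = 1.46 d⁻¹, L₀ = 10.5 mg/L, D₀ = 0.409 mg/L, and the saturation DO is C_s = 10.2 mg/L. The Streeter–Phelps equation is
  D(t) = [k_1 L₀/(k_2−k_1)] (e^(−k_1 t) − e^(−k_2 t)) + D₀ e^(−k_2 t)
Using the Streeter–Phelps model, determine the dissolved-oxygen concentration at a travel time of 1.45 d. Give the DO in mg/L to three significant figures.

k_1 L₀/(k_2−k_1) = 0.367×10.5/(1.46−0.367) = 3.853/1.093 = 3.526 mg/L.
e^(−k_1 t) = e^(−0.367×1.450) = 0.5873; e^(−k_2 t) = e^(−1.46×1.450) = 0.1204.
D = 3.526 × (0.5873 − 0.1204) + 0.409 × 0.1204 = 1.646 + 0.04924 = 1.696 mg/L.
DO = C_s − D = 10.2 − 1.696 = 8.504 mg/L.

DO ≈ 8.50 mg/L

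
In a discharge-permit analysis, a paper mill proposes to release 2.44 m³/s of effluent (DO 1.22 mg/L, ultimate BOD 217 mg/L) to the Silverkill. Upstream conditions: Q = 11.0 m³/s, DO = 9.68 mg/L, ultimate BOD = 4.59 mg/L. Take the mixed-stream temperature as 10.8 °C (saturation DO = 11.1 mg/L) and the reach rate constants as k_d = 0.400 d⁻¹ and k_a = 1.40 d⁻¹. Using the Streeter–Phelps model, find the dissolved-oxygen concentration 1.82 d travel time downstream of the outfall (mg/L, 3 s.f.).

DO ≈ 3.88 mg/L

Mixed DO = (11.0×9.68 + 2.44×1.22)/(11.0+2.44) = 109.5/13.44 = 8.144 mg/L.
Mixed L₀ = (11.0×4.59 + 2.44×217)/(13.44) = 580.0/13.44 = 43.15 mg/L.
Initial deficit D₀ = C_s − DO₀ = 11.1 − 8.144 = 2.956 mg/L.
D(1.82) = [0.400×43.15/(1.40−0.400)](e^(−0.400×1.82) − e^(−1.40×1.82)) + 2.956 e^(−1.40×1.82)
= 17.26 × (0.4829 − 0.07824) + 2.956 × 0.07824 = 7.216 mg/L.
DO = 11.1 − 7.216 = 3.884 mg/L.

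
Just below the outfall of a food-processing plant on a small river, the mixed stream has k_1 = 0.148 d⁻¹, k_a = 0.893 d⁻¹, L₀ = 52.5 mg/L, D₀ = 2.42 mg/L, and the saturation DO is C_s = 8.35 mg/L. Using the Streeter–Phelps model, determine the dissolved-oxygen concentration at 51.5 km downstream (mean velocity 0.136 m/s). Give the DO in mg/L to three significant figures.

Travel time t = x/v = 51.5 km / (0.136 m/s) = 51500 m / 0.136 m/s = 378700 s = 4.383 d.
k_1 L₀/(k_a−k_1) = 0.148×52.5/(0.893−0.148) = 7.770/0.7450 = 10.43 mg/L.
e^(−k_1 t) = e^(−0.148×4.383) = 0.5227; e^(−k_a t) = e^(−0.893×4.383) = 0.01996.
D = 10.43 × (0.5227 − 0.01996) + 2.42 × 0.01996 = 5.244 + 0.04831 = 5.292 mg/L.
DO = C_s − D = 8.35 − 5.292 = 3.058 mg/L.

DO ≈ 3.06 mg/L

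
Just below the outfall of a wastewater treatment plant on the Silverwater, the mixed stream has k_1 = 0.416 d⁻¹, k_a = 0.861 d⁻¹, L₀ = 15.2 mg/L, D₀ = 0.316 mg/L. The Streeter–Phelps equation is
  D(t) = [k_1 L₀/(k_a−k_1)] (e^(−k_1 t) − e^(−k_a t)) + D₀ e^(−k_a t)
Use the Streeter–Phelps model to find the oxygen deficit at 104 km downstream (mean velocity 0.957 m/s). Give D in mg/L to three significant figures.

D ≈ 3.72 mg/L

Travel time t = x/v = 104 km / (0.957 m/s) = 104000 m / 0.957 m/s = 108700 s = 1.258 d.
k_1 L₀/(k_a−k_1) = 0.416×15.2/(0.861−0.416) = 6.323/0.4450 = 14.21 mg/L.
e^(−k_1 t) = e^(−0.416×1.258) = 0.5926; e^(−k_a t) = e^(−0.861×1.258) = 0.3386.
D = 14.21 × (0.5926 − 0.3386) + 0.316 × 0.3386 = 3.609 + 0.1070 = 3.716 mg/L.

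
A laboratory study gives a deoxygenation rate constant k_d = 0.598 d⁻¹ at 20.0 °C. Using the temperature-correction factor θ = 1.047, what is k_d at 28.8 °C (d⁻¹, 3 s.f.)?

k_d(T₂) = k_d(T₁) · θ^(T₂−T₁) = 0.598 × 1.047^(28.8−20.0)
= 0.598 × 1.047^8.80 = 0.598 × 1.498 = 0.8958 d⁻¹.

k_d ≈ 0.896 d⁻¹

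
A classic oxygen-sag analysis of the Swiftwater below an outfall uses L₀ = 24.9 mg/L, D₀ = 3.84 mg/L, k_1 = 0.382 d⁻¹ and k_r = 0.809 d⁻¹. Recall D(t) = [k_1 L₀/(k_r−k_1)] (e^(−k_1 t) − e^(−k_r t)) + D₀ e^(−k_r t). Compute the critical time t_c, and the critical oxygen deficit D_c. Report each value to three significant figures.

t_c ≈ 1.31 d; D_c ≈ 7.12 mg/L

t_c = [1/(k_r−k_1)] ln[(k_r/k_1)(1 − D₀(k_r−k_1)/(k_1 L₀))]
= [1/(0.809−0.382)] ln[(0.809/0.382)(1 − 3.84×0.4270/(0.382×24.9))]
= (1/0.4270) ln[2.118 × 0.8276] = 2.342 × ln(1.753) = 2.342 × 0.5612 = 1.314 d.
D_c = (k_1/k_r) L₀ e^(−k_1 t_c) = (0.382/0.809) × 24.9 × e^(−0.382×1.314) = 0.4722 × 24.9 × 0.6053 = 7.117 mg/L.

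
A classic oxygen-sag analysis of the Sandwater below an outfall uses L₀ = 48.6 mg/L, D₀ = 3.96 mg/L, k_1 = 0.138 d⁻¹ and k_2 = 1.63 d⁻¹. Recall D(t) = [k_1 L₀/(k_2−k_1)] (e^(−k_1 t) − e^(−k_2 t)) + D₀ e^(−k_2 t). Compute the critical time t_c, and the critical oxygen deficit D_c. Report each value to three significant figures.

t_c = [1/(k_2−k_1)] ln[(k_2/k_1)(1 − D₀(k_2−k_1)/(k_1 L₀))]
= [1/(1.63−0.138)] ln[(1.63/0.138)(1 − 3.96×1.492/(0.138×48.6))]
= (1/1.492) ln[11.81 × 0.1191] = 0.6702 × ln(1.406) = 0.6702 × 0.3409 = 0.2285 d.
L(t_c) = L₀ e^(−k_1 t_c) = 48.6 × 0.9690 = 47.09 mg/L, and at the critical point k_2 D_c = k_1 L, so D_c = (0.138/1.63) × 47.09 = 3.987 mg/L.

t_c ≈ 0.228 d; D_c ≈ 3.99 mg/L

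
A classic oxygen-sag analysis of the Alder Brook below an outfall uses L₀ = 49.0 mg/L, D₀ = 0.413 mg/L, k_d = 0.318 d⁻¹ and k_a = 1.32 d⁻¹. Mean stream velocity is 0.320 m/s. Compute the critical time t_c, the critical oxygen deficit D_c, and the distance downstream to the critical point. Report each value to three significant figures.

t_c = [1/(k_a−k_d)] ln[(k_a/k_d)(1 − D₀(k_a−k_d)/(k_d L₀))]
= [1/(1.32−0.318)] ln[(1.32/0.318)(1 − 0.413×1.002/(0.318×49.0))]
= (1/1.002) ln[4.151 × 0.9734] = 0.9980 × ln(4.041) = 0.9980 × 1.396 = 1.394 d.
D_c = (k_d/k_a) L₀ e^(−k_d t_c) = (0.318/1.32) × 49.0 × e^(−0.318×1.394) = 0.2409 × 49.0 × 0.6420 = 7.578 mg/L.
x_c = v t_c = 0.320 m/s × 1.394 d × 86400 s/d = 38530 m ≈ 38.5 km.

t_c ≈ 1.39 d; D_c ≈ 7.58 mg/L; x_c ≈ 38.5 km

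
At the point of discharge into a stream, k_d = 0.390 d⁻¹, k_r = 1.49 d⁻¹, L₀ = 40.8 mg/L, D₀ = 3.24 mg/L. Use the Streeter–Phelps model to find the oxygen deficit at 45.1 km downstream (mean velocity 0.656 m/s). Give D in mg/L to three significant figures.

Travel time t = x/v = 45.1 km / (0.656 m/s) = 45100 m / 0.656 m/s = 68750 s = 0.7957 d.
k_d L₀/(k_r−k_d) = 0.390×40.8/(1.49−0.390) = 15.91/1.100 = 14.47 mg/L.
e^(−k_d t) = e^(−0.390×0.7957) = 0.7332; e^(−k_r t) = e^(−1.49×0.7957) = 0.3056.
D = 14.47 × (0.7332 − 0.3056) + 3.24 × 0.3056 = 6.186 + 0.9900 = 7.176 mg/L.

D ≈ 7.18 mg/L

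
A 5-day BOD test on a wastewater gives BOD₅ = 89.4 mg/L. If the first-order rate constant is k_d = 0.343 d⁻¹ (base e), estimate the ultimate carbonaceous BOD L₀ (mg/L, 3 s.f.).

BOD₅ = L₀(1 − e^(−5k_d)) ⇒ L₀ = BOD₅ / (1 − e^(−5×0.343))
= 89.4 / (1 − 0.1800) = 89.4 / 0.8200 = 109.0 mg/L.

L₀ ≈ 109 mg/L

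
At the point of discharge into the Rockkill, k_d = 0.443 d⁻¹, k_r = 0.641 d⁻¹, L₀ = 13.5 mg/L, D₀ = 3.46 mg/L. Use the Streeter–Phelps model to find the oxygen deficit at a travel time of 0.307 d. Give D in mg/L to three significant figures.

k_d L₀/(k_r−k_d) = 0.443×13.5/(0.641−0.443) = 5.981/0.1980 = 30.20 mg/L.
e^(−k_d t) = e^(−0.443×0.3070) = 0.8728; e^(−k_r t) = e^(−0.641×0.3070) = 0.8214.
D = 30.20 × (0.8728 − 0.8214) + 3.46 × 0.8214 = 1.555 + 2.842 = 4.397 mg/L.

D ≈ 4.40 mg/L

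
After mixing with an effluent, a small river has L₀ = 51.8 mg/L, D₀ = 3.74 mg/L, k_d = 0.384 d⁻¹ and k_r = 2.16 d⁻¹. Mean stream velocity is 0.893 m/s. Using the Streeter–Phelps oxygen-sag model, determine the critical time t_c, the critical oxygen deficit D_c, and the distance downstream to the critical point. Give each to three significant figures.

t_c = [1/(k_r−k_d)] ln[(k_r/k_d)(1 − D₀(k_r−k_d)/(k_d L₀))]
= [1/(2.16−0.384)] ln[(2.16/0.384)(1 − 3.74×1.776/(0.384×51.8))]
= (1/1.776) ln[5.625 × 0.6661] = 0.5631 × ln(3.747) = 0.5631 × 1.321 = 0.7437 d.
D_c = (k_d/k_r) L₀ e^(−k_d t_c) = (0.384/2.16) × 51.8 × e^(−0.384×0.7437) = 0.1778 × 51.8 × 0.7516 = 6.921 mg/L.
x_c = v t_c = 0.893 m/s × 0.7437 d × 86400 s/d = 57380 m ≈ 57.4 km.

t_c ≈ 0.744 d; D_c ≈ 6.92 mg/L; x_c ≈ 57.4 km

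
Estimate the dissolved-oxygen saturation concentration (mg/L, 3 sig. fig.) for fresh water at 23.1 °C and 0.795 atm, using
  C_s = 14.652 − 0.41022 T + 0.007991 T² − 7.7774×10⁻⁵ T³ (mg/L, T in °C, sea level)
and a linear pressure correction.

At sea level: C_s = 14.652 − 0.41022×23.1 + 0.007991×23.1² − 7.7774×10⁻⁵×23.1³ = 8.481 mg/L.
Pressure correction: C_s' = 8.481 × 0.795 = 6.743 mg/L.

C_s ≈ 6.74 mg/L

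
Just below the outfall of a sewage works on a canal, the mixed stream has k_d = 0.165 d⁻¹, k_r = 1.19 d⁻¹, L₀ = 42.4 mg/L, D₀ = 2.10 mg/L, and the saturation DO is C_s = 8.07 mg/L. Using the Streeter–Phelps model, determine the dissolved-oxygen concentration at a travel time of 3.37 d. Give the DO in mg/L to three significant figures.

DO ≈ 4.24 mg/L

k_d L₀/(k_r−k_d) = 0.165×42.4/(1.19−0.165) = 6.996/1.025 = 6.825 mg/L.
e^(−k_d t) = e^(−0.165×3.370) = 0.5735; e^(−k_r t) = e^(−1.19×3.370) = 0.01813.
D = 6.825 × (0.5735 − 0.01813) + 2.10 × 0.01813 = 3.790 + 0.03807 = 3.828 mg/L.
DO = C_s − D = 8.07 − 3.828 = 4.242 mg/L.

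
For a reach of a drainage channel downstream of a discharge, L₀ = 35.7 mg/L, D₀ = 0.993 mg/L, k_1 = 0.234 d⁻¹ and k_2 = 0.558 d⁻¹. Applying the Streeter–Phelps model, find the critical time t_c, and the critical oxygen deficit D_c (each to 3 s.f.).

With k_2/k_1 = 2.385 and 1 − D₀(k_2−k_1)/(k_1 L₀) = 0.9615,
t_c = ln(2.385 × 0.9615) / (0.558 − 0.234) = ln(2.293) / 0.3240 = 0.8298/0.3240 = 2.561 d.
D_c = (k_1/k_2) L₀ e^(−k_1 t_c) = (0.234/0.558) × 35.7 × e^(−0.234×2.561) = 0.4194 × 35.7 × 0.5492 = 8.222 mg/L.

t_c ≈ 2.56 d; D_c ≈ 8.22 mg/L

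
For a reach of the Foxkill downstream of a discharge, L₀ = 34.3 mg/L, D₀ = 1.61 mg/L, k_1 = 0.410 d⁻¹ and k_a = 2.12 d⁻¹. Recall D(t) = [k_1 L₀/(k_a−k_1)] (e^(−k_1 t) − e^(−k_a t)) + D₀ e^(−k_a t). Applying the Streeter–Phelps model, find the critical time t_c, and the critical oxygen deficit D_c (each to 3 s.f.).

t_c ≈ 0.833 d; D_c ≈ 4.71 mg/L

At the critical point dD/dt = 0, so k_1 L₀ e^(−k_1 t) = k_a D. Substituting D(t) from the Streeter–Phelps equation and solving for t gives
t_c = ln[(k_a/k_1)(1 − D₀(k_a−k_1)/(k_1 L₀))] / (k_a−k_1).
Here k_a−k_1 = 1.710 d⁻¹ and 1 − D₀(k_a−k_1)/(k_1 L₀) = 1 − 1.61×1.710/(0.410×34.3) = 0.8042, so
t_c = ln(5.171 × 0.8042) / 1.710 = 1.425 / 1.710 = 0.8334 d.
L(t_c) = L₀ e^(−k_1 t_c) = 34.3 × 0.7106 = 24.37 mg/L, and at the critical point k_a D_c = k_1 L, so D_c = (0.410/2.12) × 24.37 = 4.713 mg/L.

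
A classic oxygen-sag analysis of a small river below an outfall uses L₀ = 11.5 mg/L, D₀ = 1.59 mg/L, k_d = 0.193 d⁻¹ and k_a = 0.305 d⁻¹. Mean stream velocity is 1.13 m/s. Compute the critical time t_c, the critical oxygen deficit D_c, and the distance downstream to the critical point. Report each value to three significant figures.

t_c = [1/(k_a−k_d)] ln[(k_a/k_d)(1 − D₀(k_a−k_d)/(k_d L₀))]
= [1/(0.305−0.193)] ln[(0.305/0.193)(1 − 1.59×0.1120/(0.193×11.5))]
= (1/0.1120) ln[1.580 × 0.9198] = 8.929 × ln(1.454) = 8.929 × 0.3740 = 3.339 d.
D_c = (k_d/k_a) L₀ e^(−k_d t_c) = (0.193/0.305) × 11.5 × e^(−0.193×3.339) = 0.6328 × 11.5 × 0.5249 = 3.820 mg/L.
x_c = v t_c = 1.13 m/s × 3.339 d × 86400 s/d = 326000 m ≈ 326 km.

t_c ≈ 3.34 d; D_c ≈ 3.82 mg/L; x_c ≈ 326 km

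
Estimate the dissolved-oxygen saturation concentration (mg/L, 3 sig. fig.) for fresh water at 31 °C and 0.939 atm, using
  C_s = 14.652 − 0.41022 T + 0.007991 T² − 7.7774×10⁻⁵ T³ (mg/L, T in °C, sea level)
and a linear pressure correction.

C_s ≈ 6.85 mg/L

At sea level: C_s = 14.652 − 0.41022×31 + 0.007991×31² − 7.7774×10⁻⁵×31³ = 7.298 mg/L.
Pressure correction: C_s' = 7.298 × 0.939 = 6.852 mg/L.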